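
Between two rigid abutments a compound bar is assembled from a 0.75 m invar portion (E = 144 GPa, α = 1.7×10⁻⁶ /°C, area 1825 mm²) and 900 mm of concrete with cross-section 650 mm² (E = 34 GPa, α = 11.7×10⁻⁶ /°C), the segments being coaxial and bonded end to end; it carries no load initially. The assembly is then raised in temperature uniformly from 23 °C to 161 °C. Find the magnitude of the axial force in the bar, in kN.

P ≈ 37.4 kN (compressive)

Free thermal expansion of the whole bar: Σ αᵢΔT Lᵢ = 1.7×10⁻⁶×138×750 + 11.7×10⁻⁶×138×900 = 1.629 mm.
The rigid supports impose zero overall length change; the single axial force P common to all segments must satisfy P Σ Lᵢ/(AᵢEᵢ) = δ_free.
The series flexibility is Σ Lᵢ/(AᵢEᵢ) = 750/(1825×144×10³) + 900/(650×34×10³) = 4.358×10⁻⁵ mm/N.
P = 1.629 / 4.358×10⁻⁵ = 37380 N = 37.38 kN, compressive.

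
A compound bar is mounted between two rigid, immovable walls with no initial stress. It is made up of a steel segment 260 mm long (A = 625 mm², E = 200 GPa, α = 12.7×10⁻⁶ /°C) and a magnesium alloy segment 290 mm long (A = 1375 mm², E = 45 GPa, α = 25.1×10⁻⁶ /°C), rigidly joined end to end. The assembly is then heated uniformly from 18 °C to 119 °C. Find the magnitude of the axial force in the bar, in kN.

If the supports were absent, the total length change would be Σ αᵢΔT Lᵢ = 12.7×10⁻⁶×101×260 + 25.1×10⁻⁶×101×290 = 1.069 mm.
The rigid supports impose zero overall length change; the single axial force P common to all segments must satisfy P Σ Lᵢ/(AᵢEᵢ) = δ_free.
The series flexibility is Σ Lᵢ/(AᵢEᵢ) = 260/(625×200×10³) + 290/(1375×45×10³) = 6.767×10⁻⁶ mm/N.
P = 1.069 / 6.767×10⁻⁶ = 157900 N = 157.9 kN, compressive.

P ≈ 158 kN (compressive)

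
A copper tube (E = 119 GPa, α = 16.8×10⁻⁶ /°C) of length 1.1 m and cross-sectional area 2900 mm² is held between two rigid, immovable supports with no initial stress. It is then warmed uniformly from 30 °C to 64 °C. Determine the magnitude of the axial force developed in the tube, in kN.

With zero net strain, σ = E·αΔT = 119 GPa × 16.8×10⁻⁶ × 34 = 67.97 MPa.
Then P = σA = 67.97 × 2900 mm² = 197.1 kN, compressive.

P ≈ 197 kN (compressive)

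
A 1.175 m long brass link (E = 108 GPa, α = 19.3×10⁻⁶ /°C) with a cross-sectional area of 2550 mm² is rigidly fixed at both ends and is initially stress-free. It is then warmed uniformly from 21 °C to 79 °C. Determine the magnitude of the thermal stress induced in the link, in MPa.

σ ≈ 121 MPa (compressive)

With length fixed, the mechanical strain must cancel the thermal strain αΔT = 19.3×10⁻⁶ × 58 = 1119.4×10⁻⁶.
Hence σ = E·αΔT = 108×10³ × 1119.4×10⁻⁶ = 120.9 MPa, compressive.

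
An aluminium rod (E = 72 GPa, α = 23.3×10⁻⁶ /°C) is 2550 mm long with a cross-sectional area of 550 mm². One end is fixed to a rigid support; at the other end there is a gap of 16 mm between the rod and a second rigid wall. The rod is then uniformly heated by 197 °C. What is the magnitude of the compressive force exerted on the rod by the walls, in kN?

P ≈ 0 kN

Free thermal elongation = αΔT L = 23.3×10⁻⁶ × 197 × 2550 = 11.7 mm.
Since δ_free = 11.7 mm is less than the 16 mm gap, the rod never touches the wall. No axial force develops.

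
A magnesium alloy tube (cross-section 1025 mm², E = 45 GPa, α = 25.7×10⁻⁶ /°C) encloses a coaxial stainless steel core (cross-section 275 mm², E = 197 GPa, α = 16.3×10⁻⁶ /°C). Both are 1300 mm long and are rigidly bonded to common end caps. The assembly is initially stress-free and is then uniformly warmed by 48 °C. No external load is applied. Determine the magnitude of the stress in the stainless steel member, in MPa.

Both members must finish at the same length. With the larger α, the magnesium alloy tends to over-expand; the plates restrain it, putting the magnesium alloy in compression and the stainless steel in tension. With no external load the two internal forces are equal and opposite, magnitude P.
Compatibility of the two members (thermal + elastic change equal): (α₁ − α₂)ΔT = P·[1/(A₁E₁) + 1/(A₂E₂)].
|α₁ − α₂|·ΔT = 9.4×10⁻⁶ × 48 = 0.0004512.
1/(A₁E₁) + 1/(A₂E₂) = 1/(1025×45×10³) + 1/(275×197×10³) = 4.014×10⁻⁸ N⁻¹.
P = 0.0004512 / 4.014×10⁻⁸ = 11240 N = 11.24 kN.
σ_{stainless steel} = P/A₂ = 11240/275 = 40.88 MPa, tensile.

σ ≈ 40.9 MPa (tensile)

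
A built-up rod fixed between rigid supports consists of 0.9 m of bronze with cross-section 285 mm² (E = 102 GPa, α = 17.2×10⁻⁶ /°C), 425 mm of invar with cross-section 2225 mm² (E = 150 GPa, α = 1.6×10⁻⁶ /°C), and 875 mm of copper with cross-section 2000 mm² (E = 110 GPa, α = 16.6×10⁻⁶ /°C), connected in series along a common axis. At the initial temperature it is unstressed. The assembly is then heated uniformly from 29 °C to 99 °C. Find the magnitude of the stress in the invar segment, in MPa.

σ ≈ 26.7 MPa (compressive)

Free thermal expansion of the whole bar: Σ αᵢΔT Lᵢ = 17.2×10⁻⁶×70×900 + 1.6×10⁻⁶×70×425 + 16.6×10⁻⁶×70×875 = 2.148 mm.
The walls prevent any net length change, so an axial force P (same in every segment) develops. Compatibility: P · Σ Lᵢ/(AᵢEᵢ) = δ_free.
The series flexibility is Σ Lᵢ/(AᵢEᵢ) = 900/(285×102×10³) + 425/(2225×150×10³) + 875/(2000×110×10³) = 3.621×10⁻⁵ mm/N.
Hence P = δ_free / Σ(L/AE) = 2.148/3.621×10⁻⁵ = 59.32 kN (compressive).
σ_{invar} = P / A = 59320 / 2225 = 26.66 MPa.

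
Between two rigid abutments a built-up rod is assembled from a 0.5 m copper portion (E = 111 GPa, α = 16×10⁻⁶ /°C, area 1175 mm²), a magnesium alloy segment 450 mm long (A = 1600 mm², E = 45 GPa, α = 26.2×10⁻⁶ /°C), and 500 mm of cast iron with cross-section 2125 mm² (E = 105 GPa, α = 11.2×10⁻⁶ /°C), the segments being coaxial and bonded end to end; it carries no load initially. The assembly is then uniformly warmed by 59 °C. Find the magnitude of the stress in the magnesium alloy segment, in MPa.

σ ≈ 76 MPa (compressive)

With the walls removed the bar would change length by δ_free = Σ αᵢΔT Lᵢ = 16×10⁻⁶×59×500 + 26.2×10⁻⁶×59×450 + 11.2×10⁻⁶×59×500 = 1.498 mm.
The walls prevent any net length change, so an axial force P (same in every segment) develops. Compatibility: P · Σ Lᵢ/(AᵢEᵢ) = δ_free.
Σ Lᵢ/(AᵢEᵢ) = 500/(1175×111×10³) + 450/(1600×45×10³) + 500/(2125×105×10³) = 1.232×10⁻⁵ mm/N.
Hence P = δ_free / Σ(L/AE) = 1.498/1.232×10⁻⁵ = 121.5 kN (compressive).
σ_{magnesium alloy} = P / A = 121500 / 1600 = 75.97 MPa.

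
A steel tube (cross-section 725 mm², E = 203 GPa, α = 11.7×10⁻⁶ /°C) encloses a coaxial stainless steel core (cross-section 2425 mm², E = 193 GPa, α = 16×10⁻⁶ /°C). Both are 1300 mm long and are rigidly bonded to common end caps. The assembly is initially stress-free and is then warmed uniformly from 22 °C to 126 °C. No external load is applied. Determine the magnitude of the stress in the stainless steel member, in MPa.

σ ≈ 20.6 MPa (compressive)

Both members must finish at the same length. With the larger α, the stainless steel tends to over-expand; the plates restrain it, putting the stainless steel in compression and the steel in tension. With no external load the two internal forces are equal and opposite, magnitude P.
Setting the final lengths equal and cancelling L: (α₁ − α₂)ΔT = P/(A₁E₁) + P/(A₂E₂).
|α₁ − α₂|·ΔT = 4.3×10⁻⁶ × 104 = 0.0004472.
1/(A₁E₁) + 1/(A₂E₂) = 1/(725×203×10³) + 1/(2425×193×10³) = 8.931×10⁻⁹ N⁻¹.
So P = 0.0004472 / 8.931×10⁻⁹ = 50.07 kN.
σ_{stainless steel} = P/A₂ = 50070/2425 = 20.65 MPa, compressive.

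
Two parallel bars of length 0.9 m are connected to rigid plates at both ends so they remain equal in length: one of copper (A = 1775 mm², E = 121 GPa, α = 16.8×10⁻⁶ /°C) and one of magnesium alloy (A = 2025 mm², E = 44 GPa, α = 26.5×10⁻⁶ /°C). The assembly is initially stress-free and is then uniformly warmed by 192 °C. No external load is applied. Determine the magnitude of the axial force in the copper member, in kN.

Equilibrium of a rigid end plate with no external load gives equal and opposite internal forces ±P in the two members. Since α_{magnesium alloy} > α_{copper}, heating drives the magnesium alloy into compression and the copper into tension.
Setting the final lengths equal and cancelling L: (α₁ − α₂)ΔT = P/(A₁E₁) + P/(A₂E₂).
|α₁ − α₂|·ΔT = 9.7×10⁻⁶ × 192 = 0.001862.
1/(A₁E₁) + 1/(A₂E₂) = 1/(1775×121×10³) + 1/(2025×44×10³) = 1.588×10⁻⁸ N⁻¹.
So P = 0.001862 / 1.588×10⁻⁸ = 117.3 kN.

P ≈ 117 kN (tensile in the copper)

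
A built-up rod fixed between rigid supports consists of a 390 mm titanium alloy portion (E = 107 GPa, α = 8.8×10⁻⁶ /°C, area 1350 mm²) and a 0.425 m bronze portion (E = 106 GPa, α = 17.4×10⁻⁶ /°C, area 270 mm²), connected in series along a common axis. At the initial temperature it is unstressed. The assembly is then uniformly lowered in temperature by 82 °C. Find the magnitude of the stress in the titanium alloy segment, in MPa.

σ ≈ 37.5 MPa (tensile)

With the walls removed the bar would change length by δ_free = Σ αᵢΔT Lᵢ = 8.8×10⁻⁶×82×390 + 17.4×10⁻⁶×82×425 = 0.8878 mm.
Since the ends are fixed, an axial force P builds up, equal in every segment, with P · Σ Lᵢ/(AᵢEᵢ) = δ_free.
The series flexibility is Σ Lᵢ/(AᵢEᵢ) = 390/(1350×107×10³) + 425/(270×106×10³) = 1.755×10⁻⁵ mm/N.
P = 0.8878 / 1.755×10⁻⁵ = 50590 N = 50.59 kN, tensile.
σ_{titanium alloy} = P / A = 50590 / 1350 = 37.47 MPa.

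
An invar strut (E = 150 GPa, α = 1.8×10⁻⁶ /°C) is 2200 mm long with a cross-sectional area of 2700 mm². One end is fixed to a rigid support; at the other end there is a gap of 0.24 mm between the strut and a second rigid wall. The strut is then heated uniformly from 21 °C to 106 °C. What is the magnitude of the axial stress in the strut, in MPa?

σ ≈ 6.59 MPa (compressive)

If the wall were absent the strut would grow by αΔT L = 1.8×10⁻⁶ × 85 × 2200 = 0.3366 mm.
The gap closes (δ_free > 0.24 mm) and the wall then resists a further 0.3366 − 0.24 = 0.0966 mm of expansion.
So σ = E(δ_free − g)/L = 150×10³ × 0.0966/2200 = 6.586 MPa.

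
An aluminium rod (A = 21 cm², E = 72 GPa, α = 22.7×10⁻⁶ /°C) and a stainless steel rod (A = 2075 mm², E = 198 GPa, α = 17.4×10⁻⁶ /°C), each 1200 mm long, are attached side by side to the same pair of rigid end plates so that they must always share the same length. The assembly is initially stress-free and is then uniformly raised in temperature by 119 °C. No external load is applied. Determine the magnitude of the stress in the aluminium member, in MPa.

Both members must finish at the same length. With the larger α, the aluminium tends to over-expand; the plates restrain it, putting the aluminium in compression and the stainless steel in tension. With no external load the two internal forces are equal and opposite, magnitude P.
Equating the net (thermal + elastic) strains gives |α₁ − α₂|·ΔT = P·[1/(A₁E₁) + 1/(A₂E₂)].
|α₁ − α₂|·ΔT = 5.3×10⁻⁶ × 119 = 0.0006307.
1/(A₁E₁) + 1/(A₂E₂) = 1/(2100×72×10³) + 1/(2075×198×10³) = 9.048×10⁻⁹ N⁻¹.
P = 0.0006307 / 9.048×10⁻⁹ = 69710 N = 69.71 kN.
σ_{aluminium} = P/A₁ = 69710/2100 = 33.19 MPa, compressive.

σ ≈ 33.2 MPa (compressive)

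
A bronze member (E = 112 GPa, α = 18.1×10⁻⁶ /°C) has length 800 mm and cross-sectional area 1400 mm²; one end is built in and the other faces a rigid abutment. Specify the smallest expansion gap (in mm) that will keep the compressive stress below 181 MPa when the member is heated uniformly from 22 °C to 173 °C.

g ≈ 0.894 mm

With no wall the member would lengthen by αΔT L = 18.1×10⁻⁶ × 151 × 800 = 2.186 mm.
At the allowable stress the elastic shortening the wall may impose is σL/E = 181 × 800 / (112×10³) = 1.293 mm.
The gap must absorb the remainder: g_min = 2.186 − 1.293 = 0.8936 mm.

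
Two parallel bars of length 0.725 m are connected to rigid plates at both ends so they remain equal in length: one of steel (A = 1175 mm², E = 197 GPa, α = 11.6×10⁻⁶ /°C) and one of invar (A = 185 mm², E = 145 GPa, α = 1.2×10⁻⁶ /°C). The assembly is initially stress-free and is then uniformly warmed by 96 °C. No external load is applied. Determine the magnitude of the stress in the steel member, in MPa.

The steel has the larger α, so on heating it would change length more than the invar if both were free. The rigid plates force a common final length, so the steel is put into compression and the invar into tension, with equal and opposite forces P (no external load).
Equating the net (thermal + elastic) strains gives |α₁ − α₂|·ΔT = P·[1/(A₁E₁) + 1/(A₂E₂)].
|α₁ − α₂|·ΔT = 10.4×10⁻⁶ × 96 = 0.0009984.
1/(A₁E₁) + 1/(A₂E₂) = 1/(1175×197×10³) + 1/(185×145×10³) = 4.16×10⁻⁸ N⁻¹.
P = 0.0009984 / 4.16×10⁻⁸ = 24000 N = 24 kN.
σ_{steel} = P/A₁ = 24000/1175 = 20.43 MPa, compressive.

σ ≈ 20.4 MPa (compressive)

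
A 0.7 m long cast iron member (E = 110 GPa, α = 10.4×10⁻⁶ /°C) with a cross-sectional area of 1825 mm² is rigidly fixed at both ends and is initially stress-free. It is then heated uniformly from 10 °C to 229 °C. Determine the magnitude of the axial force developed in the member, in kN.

P ≈ 457 kN (compressive)

With zero net strain, σ = E·αΔT = 110 GPa × 10.4×10⁻⁶ × 219 = 250.5 MPa.
Then P = σA = 250.5 × 1825 mm² = 457.2 kN, compressive.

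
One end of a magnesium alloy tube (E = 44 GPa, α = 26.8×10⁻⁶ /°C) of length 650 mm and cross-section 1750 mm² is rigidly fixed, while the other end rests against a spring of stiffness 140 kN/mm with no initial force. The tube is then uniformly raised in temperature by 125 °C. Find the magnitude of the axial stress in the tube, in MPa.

σ ≈ 79.8 MPa (compressive)

If the spring were absent the tube would lengthen by αΔT L = 26.8×10⁻⁶ × 125 × 650 = 2.178 mm.
Let P be the compressive force at the spring. The tube shortens elastically by PL/(AE) and the spring compresses by P/k; together these equal δ_free.
So P = δ_free / [L/(AE) + 1/k] = 2.178 / [ 650/(1750×44×10³) + 1/(140×10³) ].
P = 2.178 / 1.558×10⁻⁵ = 139700 N.
σ = P/A = 139700/1750 = 79.84 MPa.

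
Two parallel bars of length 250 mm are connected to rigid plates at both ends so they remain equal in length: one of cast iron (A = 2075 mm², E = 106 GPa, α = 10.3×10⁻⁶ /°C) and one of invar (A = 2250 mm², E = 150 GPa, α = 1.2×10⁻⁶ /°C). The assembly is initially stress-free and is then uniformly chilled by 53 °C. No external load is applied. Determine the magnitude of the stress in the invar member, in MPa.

The cast iron has the larger α, so on cooling it would change length more than the invar if both were free. The rigid plates force a common final length, so the cast iron is put into tension and the invar into compression, with equal and opposite forces P (no external load).
Equating the net (thermal + elastic) strains gives |α₁ − α₂|·ΔT = P·[1/(A₁E₁) + 1/(A₂E₂)].
|α₁ − α₂|·ΔT = 9.1×10⁻⁶ × 53 = 0.0004823.
1/(A₁E₁) + 1/(A₂E₂) = 1/(2075×106×10³) + 1/(2250×150×10³) = 7.509×10⁻⁹ N⁻¹.
So P = 0.0004823 / 7.509×10⁻⁹ = 64.23 kN.
σ_{invar} = P/A₂ = 64230/2250 = 28.54 MPa, compressive.

σ ≈ 28.5 MPa (compressive)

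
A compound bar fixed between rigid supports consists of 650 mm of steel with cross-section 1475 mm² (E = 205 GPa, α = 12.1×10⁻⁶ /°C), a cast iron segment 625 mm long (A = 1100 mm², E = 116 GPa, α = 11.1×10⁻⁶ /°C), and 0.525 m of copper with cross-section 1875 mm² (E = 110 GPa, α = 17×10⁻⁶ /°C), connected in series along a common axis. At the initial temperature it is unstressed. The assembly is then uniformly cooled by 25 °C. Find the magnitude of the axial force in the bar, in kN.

Free thermal contraction of the whole bar: Σ αᵢΔT Lᵢ = 12.1×10⁻⁶×25×650 + 11.1×10⁻⁶×25×625 + 17×10⁻⁶×25×525 = 0.5932 mm.
The rigid supports impose zero overall length change; the single axial force P common to all segments must satisfy P Σ Lᵢ/(AᵢEᵢ) = δ_free.
Σ Lᵢ/(AᵢEᵢ) = 650/(1475×205×10³) + 625/(1100×116×10³) + 525/(1875×110×10³) = 9.593×10⁻⁶ mm/N.
So P = 0.5932 / 9.593×10⁻⁶ = 61.83 kN, tensile.

P ≈ 61.8 kN (tensile)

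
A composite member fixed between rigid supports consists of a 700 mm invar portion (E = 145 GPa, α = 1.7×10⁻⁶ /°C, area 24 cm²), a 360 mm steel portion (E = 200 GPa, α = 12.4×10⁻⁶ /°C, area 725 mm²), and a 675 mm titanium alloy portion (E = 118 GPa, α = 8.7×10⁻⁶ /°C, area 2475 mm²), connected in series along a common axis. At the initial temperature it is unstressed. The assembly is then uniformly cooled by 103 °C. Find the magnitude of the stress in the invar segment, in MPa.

Free thermal contraction of the whole bar: Σ αᵢΔT Lᵢ = 1.7×10⁻⁶×103×700 + 12.4×10⁻⁶×103×360 + 8.7×10⁻⁶×103×675 = 1.187 mm.
The walls prevent any net length change, so an axial force P (same in every segment) develops. Compatibility: P · Σ Lᵢ/(AᵢEᵢ) = δ_free.
The series flexibility is Σ Lᵢ/(AᵢEᵢ) = 700/(2400×145×10³) + 360/(725×200×10³) + 675/(2475×118×10³) = 6.806×10⁻⁶ mm/N.
Hence P = δ_free / Σ(L/AE) = 1.187/6.806×10⁻⁶ = 174.5 kN (tensile).
σ_{invar} = P / A = 174500 / 2400 = 72.69 MPa.

σ ≈ 72.7 MPa (tensile)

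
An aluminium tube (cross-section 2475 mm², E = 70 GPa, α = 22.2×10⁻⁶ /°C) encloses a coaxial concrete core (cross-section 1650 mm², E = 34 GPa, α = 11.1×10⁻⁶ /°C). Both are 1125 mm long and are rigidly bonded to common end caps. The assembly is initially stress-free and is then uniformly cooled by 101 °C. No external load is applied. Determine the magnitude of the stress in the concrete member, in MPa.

σ ≈ 28.8 MPa (compressive)

Equilibrium of a rigid end plate with no external load gives equal and opposite internal forces ±P in the two members. Since α_{aluminium} > α_{concrete}, cooling drives the aluminium into tension and the concrete into compression.
Compatibility of the two members (thermal + elastic change equal): (α₁ − α₂)ΔT = P·[1/(A₁E₁) + 1/(A₂E₂)].
|α₁ − α₂|·ΔT = 11.1×10⁻⁶ × 101 = 0.001121.
1/(A₁E₁) + 1/(A₂E₂) = 1/(2475×70×10³) + 1/(1650×34×10³) = 2.36×10⁻⁸ N⁻¹.
P = 0.001121 / 2.36×10⁻⁸ = 47510 N = 47.51 kN.
σ_{concrete} = P/A₂ = 47510/1650 = 28.79 MPa, compressive.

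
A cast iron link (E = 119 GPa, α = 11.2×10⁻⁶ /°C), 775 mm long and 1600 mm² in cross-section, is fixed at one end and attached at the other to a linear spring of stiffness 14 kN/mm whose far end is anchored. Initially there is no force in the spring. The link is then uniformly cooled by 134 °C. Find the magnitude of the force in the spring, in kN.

If the spring were absent the link would shorten by αΔT L = 11.2×10⁻⁶ × 134 × 775 = 1.163 mm.
Let P be the tensile force in the spring. The link extends elastically by PL/(AE) and the spring stretches by P/k; together these equal δ_free.
P [ L/(AE) + 1/k ] = δ_free → P [ 775/(1600×119×10³) + 1/(14×10³) ] = 1.163.
P = 1.163 / 7.55×10⁻⁵ = 15410 N.

P ≈ 15.4 kN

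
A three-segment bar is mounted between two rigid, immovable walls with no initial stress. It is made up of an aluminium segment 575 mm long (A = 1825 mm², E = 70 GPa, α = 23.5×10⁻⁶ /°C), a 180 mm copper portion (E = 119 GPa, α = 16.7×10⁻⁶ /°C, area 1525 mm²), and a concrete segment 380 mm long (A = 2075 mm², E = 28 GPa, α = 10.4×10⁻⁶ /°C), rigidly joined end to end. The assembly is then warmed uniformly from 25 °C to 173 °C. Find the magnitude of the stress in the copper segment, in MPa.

With the walls removed the bar would change length by δ_free = Σ αᵢΔT Lᵢ = 23.5×10⁻⁶×148×575 + 16.7×10⁻⁶×148×180 + 10.4×10⁻⁶×148×380 = 3.03 mm.
Since the ends are fixed, an axial force P builds up, equal in every segment, with P · Σ Lᵢ/(AᵢEᵢ) = δ_free.
Σ Lᵢ/(AᵢEᵢ) = 575/(1825×70×10³) + 180/(1525×119×10³) + 380/(2075×28×10³) = 1.203×10⁻⁵ mm/N.
P = 3.03 / 1.203×10⁻⁵ = 251800 N = 251.8 kN, compressive.
σ_{copper} = P / A = 251800 / 1525 = 165.1 MPa.

σ ≈ 165 MPa (compressive)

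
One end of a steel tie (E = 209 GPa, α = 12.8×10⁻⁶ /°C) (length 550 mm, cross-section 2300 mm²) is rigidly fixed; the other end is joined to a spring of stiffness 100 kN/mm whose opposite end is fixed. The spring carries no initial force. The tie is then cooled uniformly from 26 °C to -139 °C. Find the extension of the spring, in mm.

Free thermal contraction: δ_free = αΔT L = 12.8×10⁻⁶ × 165 × 550 = 1.162 mm.
Let P be the tensile force in the spring. The tie extends elastically by PL/(AE) and the spring stretches by P/k; together these equal δ_free.
So P = δ_free / [L/(AE) + 1/k] = 1.162 / [ 550/(2300×209×10³) + 1/(100×10³) ].
P = 1.162 / 1.114×10⁻⁵ = 104200 N.
Spring extension = P/k = 104200/(100×10³) = 1.042 mm.

δ ≈ 1.04 mm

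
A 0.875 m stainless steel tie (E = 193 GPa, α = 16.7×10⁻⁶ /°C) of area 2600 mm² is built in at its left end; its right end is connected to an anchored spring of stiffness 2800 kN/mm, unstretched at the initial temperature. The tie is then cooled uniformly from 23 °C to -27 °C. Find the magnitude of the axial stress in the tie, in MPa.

σ ≈ 134 MPa (tensile)

If the spring were absent the tie would shorten by αΔT L = 16.7×10⁻⁶ × 50 × 875 = 0.7306 mm.
With a force P in the spring, the elastic change of the tie is PL/(AE) and that of the spring is P/k; compatibility requires their sum to equal δ_free.
P [ L/(AE) + 1/k ] = δ_free → P [ 875/(2600×193×10³) + 1/(2800×10³) ] = 0.7306.
P = 0.7306 / 2.101×10⁻⁶ = 347800 N.
σ = P/A = 347800/2600 = 133.8 MPa.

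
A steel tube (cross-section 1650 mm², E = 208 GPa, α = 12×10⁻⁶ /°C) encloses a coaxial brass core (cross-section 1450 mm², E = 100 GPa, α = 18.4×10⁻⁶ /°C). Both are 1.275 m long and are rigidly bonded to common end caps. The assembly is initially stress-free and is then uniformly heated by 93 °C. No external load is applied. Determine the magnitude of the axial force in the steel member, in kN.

The brass has the larger α, so on heating it would change length more than the steel if both were free. The rigid plates force a common final length, so the brass is put into compression and the steel into tension, with equal and opposite forces P (no external load).
Setting the final lengths equal and cancelling L: (α₁ − α₂)ΔT = P/(A₁E₁) + P/(A₂E₂).
|α₁ − α₂|·ΔT = 6.4×10⁻⁶ × 93 = 0.0005952.
1/(A₁E₁) + 1/(A₂E₂) = 1/(1650×208×10³) + 1/(1450×100×10³) = 9.81×10⁻⁹ N⁻¹.
So P = 0.0005952 / 9.81×10⁻⁹ = 60.67 kN.

P ≈ 60.7 kN (tensile in the steel)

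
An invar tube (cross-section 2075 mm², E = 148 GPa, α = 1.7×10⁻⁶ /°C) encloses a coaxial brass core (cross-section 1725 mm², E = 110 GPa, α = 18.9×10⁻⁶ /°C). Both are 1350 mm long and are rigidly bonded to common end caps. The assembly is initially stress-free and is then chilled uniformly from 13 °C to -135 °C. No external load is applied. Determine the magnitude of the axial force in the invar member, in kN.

P ≈ 299 kN (compressive in the invar)

Both members must finish at the same length. With the larger α, the brass tends to over-contract; the plates restrain it, putting the brass in tension and the invar in compression. With no external load the two internal forces are equal and opposite, magnitude P.
Setting the final lengths equal and cancelling L: (α₁ − α₂)ΔT = P/(A₁E₁) + P/(A₂E₂).
|α₁ − α₂|·ΔT = 17.2×10⁻⁶ × 148 = 0.002546.
1/(A₁E₁) + 1/(A₂E₂) = 1/(2075×148×10³) + 1/(1725×110×10³) = 8.526×10⁻⁹ N⁻¹.
So P = 0.002546 / 8.526×10⁻⁹ = 298.6 kN.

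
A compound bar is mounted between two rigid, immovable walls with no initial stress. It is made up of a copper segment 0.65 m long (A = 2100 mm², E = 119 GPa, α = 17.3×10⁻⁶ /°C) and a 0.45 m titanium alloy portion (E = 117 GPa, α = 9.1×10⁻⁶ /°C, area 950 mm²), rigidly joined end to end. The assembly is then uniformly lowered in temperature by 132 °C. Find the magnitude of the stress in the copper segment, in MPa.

If the supports were absent, the total length change would be Σ αᵢΔT Lᵢ = 17.3×10⁻⁶×132×650 + 9.1×10⁻⁶×132×450 = 2.025 mm.
The rigid supports impose zero overall length change; the single axial force P common to all segments must satisfy P Σ Lᵢ/(AᵢEᵢ) = δ_free.
The series flexibility is Σ Lᵢ/(AᵢEᵢ) = 650/(2100×119×10³) + 450/(950×117×10³) = 6.65×10⁻⁶ mm/N.
P = 2.025 / 6.65×10⁻⁶ = 304500 N = 304.5 kN, tensile.
σ_{copper} = P / A = 304500 / 2100 = 145 MPa.

σ ≈ 145 MPa (tensile)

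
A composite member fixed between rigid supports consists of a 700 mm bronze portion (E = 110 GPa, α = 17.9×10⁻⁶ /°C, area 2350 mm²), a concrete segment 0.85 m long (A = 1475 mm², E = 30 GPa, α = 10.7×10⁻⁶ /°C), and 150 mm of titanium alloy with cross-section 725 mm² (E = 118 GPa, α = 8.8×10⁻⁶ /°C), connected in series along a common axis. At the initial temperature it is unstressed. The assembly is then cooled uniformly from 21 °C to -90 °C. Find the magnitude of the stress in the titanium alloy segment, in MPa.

σ ≈ 148 MPa (tensile)

With the walls removed the bar would change length by δ_free = Σ αᵢΔT Lᵢ = 17.9×10⁻⁶×111×700 + 10.7×10⁻⁶×111×850 + 8.8×10⁻⁶×111×150 = 2.547 mm.
The rigid supports impose zero overall length change; the single axial force P common to all segments must satisfy P Σ Lᵢ/(AᵢEᵢ) = δ_free.
Σ Lᵢ/(AᵢEᵢ) = 700/(2350×110×10³) + 850/(1475×30×10³) + 150/(725×118×10³) = 2.367×10⁻⁵ mm/N.
So P = 2.547 / 2.367×10⁻⁵ = 107.6 kN, tensile.
σ_{titanium alloy} = P / A = 107600 / 725 = 148.4 MPa.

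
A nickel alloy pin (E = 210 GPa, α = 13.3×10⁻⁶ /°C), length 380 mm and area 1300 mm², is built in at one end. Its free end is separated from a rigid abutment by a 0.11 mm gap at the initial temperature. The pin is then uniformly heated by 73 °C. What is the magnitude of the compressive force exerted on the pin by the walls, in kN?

P ≈ 186 kN

Unrestrained expansion: δ_free = αΔT L = 13.3×10⁻⁶ × 73 × 380 = 0.3689 mm.
The gap closes (δ_free > 0.11 mm) and the wall then resists a further 0.3689 − 0.11 = 0.2589 mm of expansion.
Compatibility: PL/(AE) = 0.2589 mm, so σ = P/A = E × (0.2589/380) = 143.1 MPa.
P = σA = 143.1 × 1300 = 186 kN.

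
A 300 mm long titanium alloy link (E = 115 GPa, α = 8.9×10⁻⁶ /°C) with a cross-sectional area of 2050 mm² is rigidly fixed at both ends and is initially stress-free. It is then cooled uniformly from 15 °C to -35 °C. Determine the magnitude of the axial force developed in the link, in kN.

P ≈ 105 kN (tensile)

The ends cannot move, so σ = EαΔT = 115×10³ × 8.9×10⁻⁶ × 50 = 51.17 MPa.
P = AEαΔT = 2050 × 115×10³ × 8.9×10⁻⁶ × 50 = 104.9 kN (tensile).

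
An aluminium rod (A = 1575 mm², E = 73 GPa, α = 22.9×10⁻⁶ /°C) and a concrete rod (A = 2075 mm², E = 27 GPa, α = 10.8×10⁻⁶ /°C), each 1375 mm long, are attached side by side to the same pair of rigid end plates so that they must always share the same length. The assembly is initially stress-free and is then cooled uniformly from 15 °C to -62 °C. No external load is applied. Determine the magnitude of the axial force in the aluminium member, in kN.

P ≈ 35.1 kN (tensile in the aluminium)

Equilibrium of a rigid end plate with no external load gives equal and opposite internal forces ±P in the two members. Since α_{aluminium} > α_{concrete}, cooling drives the aluminium into tension and the concrete into compression.
Setting the final lengths equal and cancelling L: (α₁ − α₂)ΔT = P/(A₁E₁) + P/(A₂E₂).
|α₁ − α₂|·ΔT = 12.1×10⁻⁶ × 77 = 0.0009317.
1/(A₁E₁) + 1/(A₂E₂) = 1/(1575×73×10³) + 1/(2075×27×10³) = 2.655×10⁻⁸ N⁻¹.
So P = 0.0009317 / 2.655×10⁻⁸ = 35.1 kN.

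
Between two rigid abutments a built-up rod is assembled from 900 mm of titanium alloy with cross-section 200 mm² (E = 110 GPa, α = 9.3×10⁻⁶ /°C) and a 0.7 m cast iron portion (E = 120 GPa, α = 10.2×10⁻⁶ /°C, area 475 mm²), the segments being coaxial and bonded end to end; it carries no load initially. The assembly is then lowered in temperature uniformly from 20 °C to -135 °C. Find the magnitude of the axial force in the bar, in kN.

P ≈ 45.2 kN (tensile)

If the supports were absent, the total length change would be Σ αᵢΔT Lᵢ = 9.3×10⁻⁶×155×900 + 10.2×10⁻⁶×155×700 = 2.404 mm.
The rigid supports impose zero overall length change; the single axial force P common to all segments must satisfy P Σ Lᵢ/(AᵢEᵢ) = δ_free.
Σ Lᵢ/(AᵢEᵢ) = 900/(200×110×10³) + 700/(475×120×10³) = 5.319×10⁻⁵ mm/N.
Hence P = δ_free / Σ(L/AE) = 2.404/5.319×10⁻⁵ = 45.2 kN (tensile).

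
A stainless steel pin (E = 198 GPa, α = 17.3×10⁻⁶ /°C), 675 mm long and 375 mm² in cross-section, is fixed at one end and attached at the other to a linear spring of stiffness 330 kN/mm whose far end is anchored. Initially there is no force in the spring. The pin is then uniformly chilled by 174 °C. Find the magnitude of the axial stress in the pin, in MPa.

Free thermal contraction: δ_free = αΔT L = 17.3×10⁻⁶ × 174 × 675 = 2.032 mm.
Let P be the tensile force in the spring. The pin extends elastically by PL/(AE) and the spring stretches by P/k; together these equal δ_free.
P [ L/(AE) + 1/k ] = δ_free → P [ 675/(375×198×10³) + 1/(330×10³) ] = 2.032.
P = 2.032 / 1.212×10⁻⁵ = 167600 N.
σ = P/A = 167600/375 = 447 MPa.

σ ≈ 447 MPa (tensile)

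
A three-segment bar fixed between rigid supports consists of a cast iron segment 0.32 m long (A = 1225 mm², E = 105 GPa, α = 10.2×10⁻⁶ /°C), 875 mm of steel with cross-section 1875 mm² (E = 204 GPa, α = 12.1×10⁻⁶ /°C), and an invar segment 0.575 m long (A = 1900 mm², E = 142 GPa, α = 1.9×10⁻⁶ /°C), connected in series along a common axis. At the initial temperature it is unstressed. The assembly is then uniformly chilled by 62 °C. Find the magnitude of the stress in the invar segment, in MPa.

σ ≈ 70.6 MPa (tensile)

With the walls removed the bar would change length by δ_free = Σ αᵢΔT Lᵢ = 10.2×10⁻⁶×62×320 + 12.1×10⁻⁶×62×875 + 1.9×10⁻⁶×62×575 = 0.9265 mm.
Since the ends are fixed, an axial force P builds up, equal in every segment, with P · Σ Lᵢ/(AᵢEᵢ) = δ_free.
Σ Lᵢ/(AᵢEᵢ) = 320/(1225×105×10³) + 875/(1875×204×10³) + 575/(1900×142×10³) = 6.907×10⁻⁶ mm/N.
P = 0.9265 / 6.907×10⁻⁶ = 134200 N = 134.2 kN, tensile.
σ_{invar} = P / A = 134200 / 1900 = 70.61 MPa.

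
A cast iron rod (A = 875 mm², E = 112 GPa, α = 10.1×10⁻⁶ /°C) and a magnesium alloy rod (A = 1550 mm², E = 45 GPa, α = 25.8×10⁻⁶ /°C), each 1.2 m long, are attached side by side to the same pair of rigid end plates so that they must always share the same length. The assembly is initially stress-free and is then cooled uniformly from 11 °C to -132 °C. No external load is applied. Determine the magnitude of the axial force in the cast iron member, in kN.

The magnesium alloy has the larger α, so on cooling it would change length more than the cast iron if both were free. The rigid plates force a common final length, so the magnesium alloy is put into tension and the cast iron into compression, with equal and opposite forces P (no external load).
Equating the net (thermal + elastic) strains gives |α₁ − α₂|·ΔT = P·[1/(A₁E₁) + 1/(A₂E₂)].
|α₁ − α₂|·ΔT = 15.7×10⁻⁶ × 143 = 0.002245.
1/(A₁E₁) + 1/(A₂E₂) = 1/(875×112×10³) + 1/(1550×45×10³) = 2.454×10⁻⁸ N⁻¹.
P = 0.002245 / 2.454×10⁻⁸ = 91480 N = 91.48 kN.

P ≈ 91.5 kN (compressive in the cast iron)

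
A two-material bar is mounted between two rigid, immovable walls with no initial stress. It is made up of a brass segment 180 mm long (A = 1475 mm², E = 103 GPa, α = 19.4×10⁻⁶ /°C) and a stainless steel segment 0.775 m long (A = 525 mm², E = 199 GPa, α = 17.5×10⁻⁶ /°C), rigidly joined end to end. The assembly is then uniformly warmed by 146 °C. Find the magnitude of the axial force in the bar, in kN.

P ≈ 289 kN (compressive)

If the supports were absent, the total length change would be Σ αᵢΔT Lᵢ = 19.4×10⁻⁶×146×180 + 17.5×10⁻⁶×146×775 = 2.49 mm.
The walls prevent any net length change, so an axial force P (same in every segment) develops. Compatibility: P · Σ Lᵢ/(AᵢEᵢ) = δ_free.
The series flexibility is Σ Lᵢ/(AᵢEᵢ) = 180/(1475×103×10³) + 775/(525×199×10³) = 8.603×10⁻⁶ mm/N.
Hence P = δ_free / Σ(L/AE) = 2.49/8.603×10⁻⁶ = 289.4 kN (compressive).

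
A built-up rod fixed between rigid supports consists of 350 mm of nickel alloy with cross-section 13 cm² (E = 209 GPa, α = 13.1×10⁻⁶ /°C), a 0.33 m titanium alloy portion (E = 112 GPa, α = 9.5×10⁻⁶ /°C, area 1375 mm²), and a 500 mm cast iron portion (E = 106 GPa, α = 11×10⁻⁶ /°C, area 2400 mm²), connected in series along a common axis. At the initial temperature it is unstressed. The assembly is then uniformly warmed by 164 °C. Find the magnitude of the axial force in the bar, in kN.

Free thermal expansion of the whole bar: Σ αᵢΔT Lᵢ = 13.1×10⁻⁶×164×350 + 9.5×10⁻⁶×164×330 + 11×10⁻⁶×164×500 = 2.168 mm.
The walls prevent any net length change, so an axial force P (same in every segment) develops. Compatibility: P · Σ Lᵢ/(AᵢEᵢ) = δ_free.
Σ Lᵢ/(AᵢEᵢ) = 350/(1300×209×10³) + 330/(1375×112×10³) + 500/(2400×106×10³) = 5.396×10⁻⁶ mm/N.
P = 2.168 / 5.396×10⁻⁶ = 401800 N = 401.8 kN, compressive.

P ≈ 402 kN (compressive)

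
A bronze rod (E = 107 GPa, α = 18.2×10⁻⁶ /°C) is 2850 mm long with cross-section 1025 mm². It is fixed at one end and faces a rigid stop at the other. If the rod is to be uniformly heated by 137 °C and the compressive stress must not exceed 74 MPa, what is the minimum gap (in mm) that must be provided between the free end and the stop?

g ≈ 5.14 mm

With no wall the rod would lengthen by αΔT L = 18.2×10⁻⁶ × 137 × 2850 = 7.106 mm.
At the allowable stress the elastic shortening the wall may impose is σL/E = 74 × 2850 / (107×10³) = 1.971 mm.
So the gap has to take up the difference, g_min = δ_free − σL/E = 7.106 − 1.971 = 5.135 mm.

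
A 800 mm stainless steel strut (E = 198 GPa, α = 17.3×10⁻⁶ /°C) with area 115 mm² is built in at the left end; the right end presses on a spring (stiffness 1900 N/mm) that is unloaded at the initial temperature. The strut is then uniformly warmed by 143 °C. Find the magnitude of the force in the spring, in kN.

Free thermal expansion: δ_free = αΔT L = 17.3×10⁻⁶ × 143 × 800 = 1.979 mm.
Let P be the compressive force at the spring. The strut shortens elastically by PL/(AE) and the spring compresses by P/k; together these equal δ_free.
So P = δ_free / [L/(AE) + 1/k] = 1.979 / [ 800/(115×198×10³) + 1/(1900) ].
P = 1.979 / 0.0005614 = 3525 N.

P ≈ 3.53 kN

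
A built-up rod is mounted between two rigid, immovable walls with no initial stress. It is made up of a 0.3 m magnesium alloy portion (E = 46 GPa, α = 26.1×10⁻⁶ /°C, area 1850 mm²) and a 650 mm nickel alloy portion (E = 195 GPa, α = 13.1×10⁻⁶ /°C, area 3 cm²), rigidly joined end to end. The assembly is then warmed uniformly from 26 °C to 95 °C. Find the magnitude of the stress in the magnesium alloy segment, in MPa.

σ ≈ 41.7 MPa (compressive)

If the supports were absent, the total length change would be Σ αᵢΔT Lᵢ = 26.1×10⁻⁶×69×300 + 13.1×10⁻⁶×69×650 = 1.128 mm.
The rigid supports impose zero overall length change; the single axial force P common to all segments must satisfy P Σ Lᵢ/(AᵢEᵢ) = δ_free.
Σ Lᵢ/(AᵢEᵢ) = 300/(1850×46×10³) + 650/(300×195×10³) = 1.464×10⁻⁵ mm/N.
So P = 1.128 / 1.464×10⁻⁵ = 77.05 kN, compressive.
σ_{magnesium alloy} = P / A = 77050 / 1850 = 41.65 MPa.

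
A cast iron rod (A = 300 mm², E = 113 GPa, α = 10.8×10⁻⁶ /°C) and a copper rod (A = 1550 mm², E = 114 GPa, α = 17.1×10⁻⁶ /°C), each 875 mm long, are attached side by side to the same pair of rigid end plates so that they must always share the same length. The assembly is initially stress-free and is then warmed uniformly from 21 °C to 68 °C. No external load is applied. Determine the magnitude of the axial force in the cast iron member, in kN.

P ≈ 8.42 kN (tensile in the cast iron)

Both members must finish at the same length. With the larger α, the copper tends to over-expand; the plates restrain it, putting the copper in compression and the cast iron in tension. With no external load the two internal forces are equal and opposite, magnitude P.
Compatibility of the two members (thermal + elastic change equal): (α₁ − α₂)ΔT = P·[1/(A₁E₁) + 1/(A₂E₂)].
|α₁ − α₂|·ΔT = 6.3×10⁻⁶ × 47 = 0.0002961.
1/(A₁E₁) + 1/(A₂E₂) = 1/(300×113×10³) + 1/(1550×114×10³) = 3.516×10⁻⁸ N⁻¹.
So P = 0.0002961 / 3.516×10⁻⁸ = 8.422 kN.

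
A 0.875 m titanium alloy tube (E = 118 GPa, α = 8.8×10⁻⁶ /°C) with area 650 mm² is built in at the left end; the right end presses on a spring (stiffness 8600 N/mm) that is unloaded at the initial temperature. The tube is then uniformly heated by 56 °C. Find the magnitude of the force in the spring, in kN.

P ≈ 3.38 kN

The unrestrained thermal change is αΔT L = 8.8×10⁻⁶ × 56 × 875 = 0.4312 mm.
With a force P in the spring, the elastic change of the tube is PL/(AE) and that of the spring is P/k; compatibility requires their sum to equal δ_free.
So P = δ_free / [L/(AE) + 1/k] = 0.4312 / [ 875/(650×118×10³) + 1/(8600) ].
P = 0.4312 / 0.0001277 = 3377 N.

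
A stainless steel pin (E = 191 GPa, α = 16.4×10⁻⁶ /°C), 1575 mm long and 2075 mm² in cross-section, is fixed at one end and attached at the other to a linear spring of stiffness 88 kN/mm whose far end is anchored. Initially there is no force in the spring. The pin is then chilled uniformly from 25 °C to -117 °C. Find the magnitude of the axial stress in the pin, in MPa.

σ ≈ 115 MPa (tensile)

Free thermal contraction: δ_free = αΔT L = 16.4×10⁻⁶ × 142 × 1575 = 3.668 mm.
With a force P in the spring, the elastic change of the pin is PL/(AE) and that of the spring is P/k; compatibility requires their sum to equal δ_free.
P [ L/(AE) + 1/k ] = δ_free → P [ 1575/(2075×191×10³) + 1/(88×10³) ] = 3.668.
P = 3.668 / 1.534×10⁻⁵ = 239100 N.
σ = P/A = 239100/2075 = 115.2 MPa.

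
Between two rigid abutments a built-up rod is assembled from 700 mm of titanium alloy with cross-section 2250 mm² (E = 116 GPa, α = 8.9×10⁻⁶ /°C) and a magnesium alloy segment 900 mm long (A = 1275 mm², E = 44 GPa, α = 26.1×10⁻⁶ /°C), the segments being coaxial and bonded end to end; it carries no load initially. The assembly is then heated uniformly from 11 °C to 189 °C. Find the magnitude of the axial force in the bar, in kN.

P ≈ 283 kN (compressive)

Free thermal expansion of the whole bar: Σ αᵢΔT Lᵢ = 8.9×10⁻⁶×178×700 + 26.1×10⁻⁶×178×900 = 5.29 mm.
The walls prevent any net length change, so an axial force P (same in every segment) develops. Compatibility: P · Σ Lᵢ/(AᵢEᵢ) = δ_free.
The series flexibility is Σ Lᵢ/(AᵢEᵢ) = 700/(2250×116×10³) + 900/(1275×44×10³) = 1.872×10⁻⁵ mm/N.
Hence P = δ_free / Σ(L/AE) = 5.29/1.872×10⁻⁵ = 282.5 kN (compressive).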